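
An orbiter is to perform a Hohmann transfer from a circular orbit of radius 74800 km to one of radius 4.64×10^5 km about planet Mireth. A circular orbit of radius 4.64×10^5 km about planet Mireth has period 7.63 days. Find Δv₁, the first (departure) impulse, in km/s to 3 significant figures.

From Kepler's third law T² = 4π²r³/μ at r = 4.64×10^5 km, T = 7.63 days = 7.63 × 86400 s = 6.59232×10^5 s: μ = 4π²r³/T² = 9.07480×10^6 km³/s².
The Hohmann ellipse has a_t = (r₁ + r₂)/2 = 2.694×10^5 km.
On the circular orbit at r = 74800 km, v_c = √(μ/r) = 11.0146 km/s.
Transfer-orbit speed at the same r (vis-viva, a = a_t): v_t = √[μ(2/r − 1/a_t)] = 14.4553 km/s.
Δv₁ = |v_t − v_c| = |14.4553 − 11.0146| = 3.441 km/s.

Δv₁ = 3.44 km/s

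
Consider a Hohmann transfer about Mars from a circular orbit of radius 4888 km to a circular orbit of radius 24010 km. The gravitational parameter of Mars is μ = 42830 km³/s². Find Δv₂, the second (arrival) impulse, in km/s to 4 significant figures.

Transfer-ellipse semi-major axis a_t = (r₁ + r₂)/2 = (4888 + 24010)/2 = 14449 km.
On the circular orbit at r = 24010 km, v_c = √(μ/r) = 1.3356 km/s.
Vis-viva on the transfer ellipse at r = 24010 km gives v_t = √[μ(2/r − 1/a_t)] = 0.77683 km/s.
Δv₂ = |v_t − v_c| = |0.77683 − 1.3356| = 0.5588 km/s.

Δv₂ = 0.5588 km/s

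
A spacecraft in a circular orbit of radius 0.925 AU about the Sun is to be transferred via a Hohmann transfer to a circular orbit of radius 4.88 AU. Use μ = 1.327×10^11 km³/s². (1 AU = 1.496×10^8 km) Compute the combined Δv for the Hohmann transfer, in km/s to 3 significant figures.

Δv = 15.1 km/s

In km: r₁ = 0.925 × 1.496×10^8 = 1.3838×10^8 km; r₂ = 4.88 × 1.496×10^8 = 7.30048×10^8 km.
The Hohmann ellipse has a_t = (r₁ + r₂)/2 = 4.34214×10^8 km.
Circular speed at r₁: v₁ = √(μ/r₁) = √(1.327×10^11/1.3838×10^8) = 30.967 km/s.
Transfer-orbit speed at r₁ (vis-viva equation): v_p = √[μ(2/r₁ − 1/a_t)] = 40.153 km/s.
First burn Δv₁ = |v_p − v₁| = 9.186 km/s.
Circular speed at r₂: v₂ = √(μ/r₂) = 13.482 km/s.
Transfer-orbit speed at r₂: v_a = √[μ(2/r₂ − 1/a_t)] = 7.6110 km/s.
Second burn Δv₂ = |v₂ − v_a| = 5.871 km/s.
Total Δv = Δv₁ + Δv₂ = 15.06 km/s.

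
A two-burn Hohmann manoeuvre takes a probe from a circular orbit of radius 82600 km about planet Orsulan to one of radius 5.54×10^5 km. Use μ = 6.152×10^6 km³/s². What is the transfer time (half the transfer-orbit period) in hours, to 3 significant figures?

Transfer-ellipse semi-major axis a_t = (r₁ + r₂)/2 = (82600 + 5.540×10^5)/2 = 3.183×10^5 km.
Half the transfer-orbit period gives t = π√(a_t³/μ) = 2.275×10^5 s.
Converting: 2.275×10^5 s ÷ 3600 s/hour = 63.2 hours.

t = 63.2 hours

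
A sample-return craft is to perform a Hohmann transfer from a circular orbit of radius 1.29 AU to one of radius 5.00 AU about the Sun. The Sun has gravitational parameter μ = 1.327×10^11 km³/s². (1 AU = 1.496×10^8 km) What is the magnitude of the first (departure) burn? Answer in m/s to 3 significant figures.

Δv₁ = 6840 m/s

In km: r₁ = 1.29 × 1.496×10^8 = 1.92984×10^8 km; r₂ = 5.00 × 1.496×10^8 = 7.480×10^8 km.
The Hohmann ellipse has a_t = (r₁ + r₂)/2 = 4.70492×10^8 km.
On the circular orbit at r = 1.92984×10^8 km, v_c = √(μ/r) = 26.223 km/s.
Transfer-orbit speed at the same r (vis-viva, a = a_t): v_t = √[μ(2/r − 1/a_t)] = 33.064 km/s.
Δv₁ = |v_t − v_c| = |33.064 − 26.223| = 6.841 km/s.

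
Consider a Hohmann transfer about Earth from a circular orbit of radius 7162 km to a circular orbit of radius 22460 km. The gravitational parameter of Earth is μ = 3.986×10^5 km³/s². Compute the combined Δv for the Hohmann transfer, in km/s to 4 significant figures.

Semi-major axis of the transfer orbit: a_t = (7162 + 22460)/2 = 14811 km.
At r₁ the circular-orbit speed is v₁ = √(μ/r₁) = 7.460 km/s.
Transfer-orbit speed at r₁ (v² = μ(2/r − 1/a)): v_p = √[μ(2/r₁ − 1/a_t)] = 9.187 km/s.
First burn Δv₁ = |v_p − v₁| = 1.727 km/s.
At r₂, v₂ = √(μ/r₂) = 4.2127 km/s.
Transfer-orbit speed at r₂: v_a = √[μ(2/r₂ − 1/a_t)] = 2.9295 km/s.
Second burn Δv₂ = |v₂ − v_a| = 1.283 km/s.
Δv = Δv₁ + Δv₂ = 1.727 + 1.283 = 3.010 km/s.

Δv = 3.010 km/s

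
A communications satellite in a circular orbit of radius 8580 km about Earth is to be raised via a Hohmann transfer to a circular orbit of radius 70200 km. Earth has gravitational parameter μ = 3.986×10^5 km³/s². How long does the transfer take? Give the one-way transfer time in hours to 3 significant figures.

t = 10.8 hours

The Hohmann ellipse has a_t = (r₁ + r₂)/2 = 39390 km.
By Kepler's third law the transfer-orbit period is T = 2π√(a_t³/μ), so t = T/2 = 38900 s.
Converting: 38900 s ÷ 3600 s/hour = 10.8 hours.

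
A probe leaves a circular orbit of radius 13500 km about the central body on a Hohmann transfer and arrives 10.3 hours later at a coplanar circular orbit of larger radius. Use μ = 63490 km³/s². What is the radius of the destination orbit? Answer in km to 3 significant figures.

r₂ = 27900 km

Transfer time t = 10.3 hours = 37080 s, and t = π√(a_t³/μ).
So a_t = (μ t²/π²)^(1/3) = (63490 × (37080)² / π²)^(1/3) = 20681 km.
Since a_t = (r₁ + r₂)/2, r₂ = 2a_t − r₁ = 2×20681 − 13500 = 27862 km.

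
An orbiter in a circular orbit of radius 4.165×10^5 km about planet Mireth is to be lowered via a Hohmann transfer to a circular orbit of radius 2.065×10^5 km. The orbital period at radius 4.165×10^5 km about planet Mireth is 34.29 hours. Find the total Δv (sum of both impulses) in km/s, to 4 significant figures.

Δv = 8.645 km/s

From Kepler's third law T² = 4π²r³/μ at r = 4.165×10^5 km, T = 34.29 hours = 34.29 × 3600 s = 1.23444×10^5 s: μ = 4π²r³/T² = 1.87182×10^8 km³/s².
Transfer-ellipse semi-major axis a_t = (r₁ + r₂)/2 = (4.165×10^5 + 2.065×10^5)/2 = 3.115×10^5 km.
At r₁ the circular-orbit speed is v₁ = √(μ/r₁) = 21.1995 km/s.
Transfer-orbit speed at r₁ (v² = μ(2/r − 1/a)): v_a = √[μ(2/r₁ − 1/a_t)] = 17.2606 km/s.
First burn Δv₁ = |v_a − v₁| = 3.939 km/s.
At r₂, v₂ = √(μ/r₂) = 30.10734 km/s.
Transfer-orbit speed at r₂: v_p = √[μ(2/r₂ − 1/a_t)] = 34.81375 km/s.
Second burn Δv₂ = |v₂ − v_p| = 4.706 km/s.
Total Δv = Δv₁ + Δv₂ = 8.645 km/s.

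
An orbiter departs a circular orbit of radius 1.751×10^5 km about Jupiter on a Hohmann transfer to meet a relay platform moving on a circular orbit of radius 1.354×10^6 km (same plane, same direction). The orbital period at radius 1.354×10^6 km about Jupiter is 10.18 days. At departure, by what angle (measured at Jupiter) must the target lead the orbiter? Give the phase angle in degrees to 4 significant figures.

From Kepler's third law T² = 4π²r³/μ at r = 1.354×10^6 km, T = 10.18 days = 10.18 × 86400 s = 8.79552×10^5 s: μ = 4π²r³/T² = 1.26676×10^8 km³/s².
Semi-major axis of the transfer orbit: a_t = (1.751×10^5 + 1.354×10^6)/2 = 7.6455×10^5 km.
The half-period of the transfer ellipse is t = π√(a_t³/μ) = 1.866×10^5 s.
The target's mean motion on its circular orbit is ω₂ = √(μ/r₂³) = 7.144×10^-6 rad/s.
Angle swept by the target during transfer: ω₂·t = 1.333 rad = 76.38°.
The orbiter traverses 180° on the transfer ellipse, so the target must lead by 180° − 76.38° = 103.6°.

φ = 103.6°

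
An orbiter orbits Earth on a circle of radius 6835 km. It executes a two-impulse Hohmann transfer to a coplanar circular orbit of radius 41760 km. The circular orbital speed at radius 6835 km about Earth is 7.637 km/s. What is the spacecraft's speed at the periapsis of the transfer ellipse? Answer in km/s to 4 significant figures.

From the circular-orbit relation v² = μ/r at r = 6835 km: μ = v²r = (7.637)² × 6835 = 3.98643×10^5 km³/s².
The Hohmann ellipse has a_t = (r₁ + r₂)/2 = 24297.5 km.
At periapsis, r = 6835 km.
Vis-viva: v = √[μ(2/r − 1/a_t)] = √[3.98643×10^5 × (2/6835 − 1/24297.5)] = 10.01 km/s.

v = 10.01 km/s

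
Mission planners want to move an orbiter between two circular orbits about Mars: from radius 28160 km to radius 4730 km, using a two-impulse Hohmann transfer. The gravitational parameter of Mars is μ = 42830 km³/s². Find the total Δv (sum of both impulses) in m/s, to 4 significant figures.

Δv = 1500 m/s

Transfer-ellipse semi-major axis a_t = (r₁ + r₂)/2 = (28160 + 4730)/2 = 16445 km.
At r₁ the circular-orbit speed is v₁ = √(μ/r₁) = 1.23327 km/s.
Transfer-orbit speed at r₁ (vis-viva equation): v_a = √[μ(2/r₁ − 1/a_t)] = 0.661411 km/s.
First burn Δv₁ = |v_a − v₁| = 0.57186 km/s.
Circular speed at r₂: v₂ = √(μ/r₂) = 3.00915 km/s.
Transfer-orbit speed at r₂: v_p = √[μ(2/r₂ − 1/a_t)] = 3.93770 km/s.
Second burn Δv₂ = |v₂ − v_p| = 0.92855 km/s.
Δv = Δv₁ + Δv₂ = 0.57186 + 0.92855 = 1.500 km/s.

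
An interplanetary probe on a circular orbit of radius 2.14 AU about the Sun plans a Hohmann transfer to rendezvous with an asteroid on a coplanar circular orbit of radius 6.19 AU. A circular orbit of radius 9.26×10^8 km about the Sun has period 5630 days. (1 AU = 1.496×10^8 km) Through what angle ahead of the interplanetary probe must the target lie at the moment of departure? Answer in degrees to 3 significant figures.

φ = 80.7°

From Kepler's third law T² = 4π²r³/μ at r = 9.26×10^8 km, T = 5630 days = 5630 × 86400 s = 4.86432×10^8 s: μ = 4π²r³/T² = 1.32479×10^11 km³/s².
In km: r₁ = 2.14 × 1.496×10^8 = 3.20144×10^8 km; r₂ = 6.19 × 1.496×10^8 = 9.26024×10^8 km.
The Hohmann ellipse has a_t = (r₁ + r₂)/2 = 6.23084×10^8 km.
The half-period of the transfer ellipse is t = π√(a_t³/μ) = 1.34244×10^8 s.
Target angular speed ω₂ = √(μ/r₂³) = 1.29164×10^-8 rad/s.
Angle swept by the target during transfer: ω₂·t = 1.73395 rad = 99.348°.
The interplanetary probe traverses 180° on the transfer ellipse, so the target must lead by 180° − 99.348° = 80.7°.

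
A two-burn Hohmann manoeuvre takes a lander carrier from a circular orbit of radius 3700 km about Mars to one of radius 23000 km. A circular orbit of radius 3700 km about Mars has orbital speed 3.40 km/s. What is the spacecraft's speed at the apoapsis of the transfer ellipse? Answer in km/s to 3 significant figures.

From the circular-orbit relation v² = μ/r at r = 3700 km: μ = v²r = (3.40)² × 3700 = 42772.0 km³/s².
The Hohmann ellipse has a_t = (r₁ + r₂)/2 = 13350 km.
The apoapsis of the transfer ellipse is at r = 23000 km.
Vis-viva: v = √[μ(2/r − 1/a_t)] = √[42772.0 × (2/23000 − 1/13350)] = 0.7179 km/s.

v = 0.718 km/s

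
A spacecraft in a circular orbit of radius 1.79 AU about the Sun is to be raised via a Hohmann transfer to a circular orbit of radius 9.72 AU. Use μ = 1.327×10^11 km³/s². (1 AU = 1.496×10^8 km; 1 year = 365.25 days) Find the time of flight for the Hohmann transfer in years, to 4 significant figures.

In km: r₁ = 1.79 × 1.496×10^8 = 2.67784×10^8 km; r₂ = 9.72 × 1.496×10^8 = 1.454112×10^9 km.
Transfer-ellipse semi-major axis a_t = (r₁ + r₂)/2 = (2.67784×10^8 + 1.454112×10^9)/2 = 8.60948×10^8 km.
Half the transfer-orbit period gives t = π√(a_t³/μ) = 2.1786×10^8 s.
Converting: 2.1786×10^8 s ÷ 3.15576×10^7 s/year (365.25 × 86400) = 6.904 years.

t = 6.904 years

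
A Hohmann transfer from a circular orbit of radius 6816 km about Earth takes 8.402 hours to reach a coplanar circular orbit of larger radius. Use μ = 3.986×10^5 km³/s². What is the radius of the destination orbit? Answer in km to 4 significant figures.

r₂ = 59800 km

Transfer time t = 8.402 hours = 30247.2 s, and t = π√(a_t³/μ).
So a_t = (μ t²/π²)^(1/3) = (3.986×10^5 × (30247.2)² / π²)^(1/3) = 33307 km.
Since a_t = (r₁ + r₂)/2, r₂ = 2a_t − r₁ = 2×33307 − 6816 = 59798 km.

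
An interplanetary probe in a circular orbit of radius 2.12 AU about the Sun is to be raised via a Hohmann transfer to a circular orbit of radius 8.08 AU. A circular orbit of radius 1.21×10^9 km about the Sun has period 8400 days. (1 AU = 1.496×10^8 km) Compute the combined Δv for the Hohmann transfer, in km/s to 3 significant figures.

From Kepler's third law T² = 4π²r³/μ at r = 1.21×10^9 km, T = 8400 days = 8400 × 86400 s = 7.2576×10^8 s: μ = 4π²r³/T² = 1.32779×10^11 km³/s².
In km: r₁ = 2.12 × 1.496×10^8 = 3.17152×10^8 km; r₂ = 8.08 × 1.496×10^8 = 1.208768×10^9 km.
Transfer-ellipse semi-major axis a_t = (r₁ + r₂)/2 = (3.17152×10^8 + 1.208768×10^9)/2 = 7.6296×10^8 km.
Circular speed at r₁: v₁ = √(μ/r₁) = √(1.32779×10^11/3.17152×10^8) = 20.4612 km/s.
Transfer-orbit speed at r₁ (vis-viva equation): v_p = √[μ(2/r₁ − 1/a_t)] = 25.7544 km/s.
First burn Δv₁ = |v_p − v₁| = 5.2932 km/s.
At r₂, v₂ = √(μ/r₂) = 10.48078 km/s.
Transfer-orbit speed at r₂: v_a = √[μ(2/r₂ − 1/a_t)] = 6.757348 km/s.
Second burn Δv₂ = |v₂ − v_a| = 3.7234 km/s.
Δv = Δv₁ + Δv₂ = 5.2932 + 3.7234 = 9.017 km/s.

Δv = 9.02 km/s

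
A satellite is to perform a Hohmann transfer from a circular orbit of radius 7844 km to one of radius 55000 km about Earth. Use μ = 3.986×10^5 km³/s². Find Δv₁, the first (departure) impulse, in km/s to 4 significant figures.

Δv₁ = 2.303 km/s

Transfer-ellipse semi-major axis a_t = (r₁ + r₂)/2 = (7844 + 55000)/2 = 31422 km.
Circular speed at r = 7844 km: v_c = √(μ/r) = 7.1285 km/s.
Transfer-orbit speed at the same r (vis-viva, a = a_t): v_t = √[μ(2/r − 1/a_t)] = 9.4311 km/s.
Δv₁ = |v_t − v_c| = |9.4311 − 7.1285| = 2.303 km/s.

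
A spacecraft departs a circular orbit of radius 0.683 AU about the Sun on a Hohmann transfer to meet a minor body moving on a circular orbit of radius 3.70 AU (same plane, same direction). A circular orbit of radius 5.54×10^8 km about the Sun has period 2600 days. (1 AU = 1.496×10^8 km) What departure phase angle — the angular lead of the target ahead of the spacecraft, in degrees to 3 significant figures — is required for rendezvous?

From Kepler's third law T² = 4π²r³/μ at r = 5.54×10^8 km, T = 2600 days = 2600 × 86400 s = 2.2464×10^8 s: μ = 4π²r³/T² = 1.33019×10^11 km³/s².
In km: r₁ = 0.683 × 1.496×10^8 = 1.021768×10^8 km; r₂ = 3.70 × 1.496×10^8 = 5.5352×10^8 km.
The Hohmann ellipse has a_t = (r₁ + r₂)/2 = 3.278484×10^8 km.
The half-period of the transfer ellipse is t = π√(a_t³/μ) = 5.11331×10^7 s.
The target's mean motion on its circular orbit is ω₂ = √(μ/r₂³) = 2.80064×10^-8 rad/s.
Angle swept by the target during transfer: ω₂·t = 1.432054 rad = 82.051°.
Arrival is 180° from departure on the ellipse, so φ = 180° − 82.051° = 97.9°.

φ = 97.9°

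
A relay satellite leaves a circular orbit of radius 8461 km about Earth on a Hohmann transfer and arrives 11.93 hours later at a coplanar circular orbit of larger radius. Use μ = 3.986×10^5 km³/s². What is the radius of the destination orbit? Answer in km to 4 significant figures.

Transfer time t = 11.93 hours = 42948 s, and t = π√(a_t³/μ).
So a_t = (μ t²/π²)^(1/3) = (3.986×10^5 × (42948)² / π²)^(1/3) = 42077 km.
Since a_t = (r₁ + r₂)/2, r₂ = 2a_t − r₁ = 2×42077 − 8461 = 75693 km.

r₂ = 75690 km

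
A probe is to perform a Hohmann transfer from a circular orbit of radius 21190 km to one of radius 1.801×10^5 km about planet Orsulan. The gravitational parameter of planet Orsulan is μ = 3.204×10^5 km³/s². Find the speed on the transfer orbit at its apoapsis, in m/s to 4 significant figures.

v = 612.0 m/s

Transfer-ellipse semi-major axis a_t = (r₁ + r₂)/2 = (21190 + 1.801×10^5)/2 = 1.00645×10^5 km.
At apoapsis, r = 1.801×10^5 km.
Vis-viva: v = √[μ(2/r − 1/a_t)] = √[3.204×10^5 × (2/1.801×10^5 − 1/1.00645×10^5)] = 0.6120 km/s.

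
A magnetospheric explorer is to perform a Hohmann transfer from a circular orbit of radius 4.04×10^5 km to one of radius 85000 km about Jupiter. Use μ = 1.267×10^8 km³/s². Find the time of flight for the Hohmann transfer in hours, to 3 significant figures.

The Hohmann ellipse has a_t = (r₁ + r₂)/2 = 2.445×10^5 km.
By Kepler's third law the transfer-orbit period is T = 2π√(a_t³/μ), so t = T/2 = 33740 s.
Converting: 33740 s ÷ 3600 s/hour = 9.37 hours.

t = 9.37 hours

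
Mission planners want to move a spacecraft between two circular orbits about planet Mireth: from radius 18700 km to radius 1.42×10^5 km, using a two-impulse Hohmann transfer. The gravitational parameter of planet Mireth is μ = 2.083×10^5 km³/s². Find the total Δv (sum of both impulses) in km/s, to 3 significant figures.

Transfer-ellipse semi-major axis a_t = (r₁ + r₂)/2 = (18700 + 1.420×10^5)/2 = 80350 km.
Circular speed at r₁: v₁ = √(μ/r₁) = √(2.083×10^5/18700) = 3.338 km/s.
Transfer-orbit speed at r₁ (vis-viva): v_p = √[μ(2/r₁ − 1/a_t)] = 4.437 km/s.
First burn Δv₁ = |v_p − v₁| = 1.099 km/s.
At r₂, v₂ = √(μ/r₂) = 1.2112 km/s.
Transfer-orbit speed at r₂: v_a = √[μ(2/r₂ − 1/a_t)] = 0.58429 km/s.
Second burn Δv₂ = |v₂ − v_a| = 0.6269 km/s.
Total Δv = Δv₁ + Δv₂ = 1.726 km/s.

Δv = 1.73 km/s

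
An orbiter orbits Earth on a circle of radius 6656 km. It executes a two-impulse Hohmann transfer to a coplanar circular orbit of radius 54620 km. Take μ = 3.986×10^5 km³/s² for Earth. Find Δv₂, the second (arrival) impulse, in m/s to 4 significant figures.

Δv₂ = 1442 m/s

The Hohmann ellipse has a_t = (r₁ + r₂)/2 = 30638 km.
Circular speed at r = 54620 km: v_c = √(μ/r) = 2.701 km/s.
Transfer-orbit speed at the same r (vis-viva, a = a_t): v_t = √[μ(2/r − 1/a_t)] = 1.259 km/s.
Δv₂ = |v_t − v_c| = |1.259 − 2.701| = 1.442 km/s.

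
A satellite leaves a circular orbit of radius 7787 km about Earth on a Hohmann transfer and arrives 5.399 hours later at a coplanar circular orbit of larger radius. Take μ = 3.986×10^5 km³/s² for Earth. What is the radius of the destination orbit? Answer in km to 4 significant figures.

Transfer time t = 5.399 hours = 19436.4 s, and t = π√(a_t³/μ).
So a_t = (μ t²/π²)^(1/3) = (3.986×10^5 × (19436.4)² / π²)^(1/3) = 24802 km.
Since a_t = (r₁ + r₂)/2, r₂ = 2a_t − r₁ = 2×24802 − 7787 = 41817 km.

r₂ = 41820 km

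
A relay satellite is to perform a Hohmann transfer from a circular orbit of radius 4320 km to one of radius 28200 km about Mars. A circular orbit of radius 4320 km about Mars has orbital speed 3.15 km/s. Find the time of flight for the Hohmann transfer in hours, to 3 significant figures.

From the circular-orbit relation v² = μ/r at r = 4320 km: μ = v²r = (3.15)² × 4320 = 42865.2 km³/s².
Semi-major axis of the transfer orbit: a_t = (4320 + 28200)/2 = 16260 km.
By Kepler's third law the transfer-orbit period is T = 2π√(a_t³/μ), so t = T/2 = 31460 s.
Converting: 31460 s ÷ 3600 s/hour = 8.74 hours.

t = 8.74 hours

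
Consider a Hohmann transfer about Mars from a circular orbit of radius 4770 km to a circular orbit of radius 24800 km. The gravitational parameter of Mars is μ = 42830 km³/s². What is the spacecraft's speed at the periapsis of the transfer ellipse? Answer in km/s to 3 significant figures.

v = 3.88 km/s

The Hohmann ellipse has a_t = (r₁ + r₂)/2 = 14785 km.
The periapsis of the transfer ellipse is at r = 4770 km.
Applying v² = μ(2/r − 1/a_t): v = 3.881 km/s.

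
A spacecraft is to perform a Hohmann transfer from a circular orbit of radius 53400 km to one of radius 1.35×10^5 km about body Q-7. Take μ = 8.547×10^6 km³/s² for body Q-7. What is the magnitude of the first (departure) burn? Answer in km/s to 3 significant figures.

The Hohmann ellipse has a_t = (r₁ + r₂)/2 = 94200 km.
On the circular orbit at r = 53400 km, v_c = √(μ/r) = 12.651 km/s.
Vis-viva on the transfer ellipse at r = 53400 km gives v_t = √[μ(2/r − 1/a_t)] = 15.145 km/s.
Δv₁ = |v_t − v_c| = |15.145 − 12.651| = 2.494 km/s.

Δv₁ = 2.49 km/s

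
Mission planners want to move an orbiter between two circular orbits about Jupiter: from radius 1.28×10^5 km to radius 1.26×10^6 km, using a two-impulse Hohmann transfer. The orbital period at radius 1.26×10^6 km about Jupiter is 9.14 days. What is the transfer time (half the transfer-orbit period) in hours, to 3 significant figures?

t = 44.8 hours

From Kepler's third law T² = 4π²r³/μ at r = 1.26×10^6 km, T = 9.14 days = 9.14 × 86400 s = 7.89696×10^5 s: μ = 4π²r³/T² = 1.26634×10^8 km³/s².
Transfer-ellipse semi-major axis a_t = (r₁ + r₂)/2 = (1.280×10^5 + 1.260×10^6)/2 = 6.940×10^5 km.
By Kepler's third law the transfer-orbit period is T = 2π√(a_t³/μ), so t = T/2 = 1.614×10^5 s.
Converting: 1.614×10^5 s ÷ 3600 s/hour = 44.8 hours.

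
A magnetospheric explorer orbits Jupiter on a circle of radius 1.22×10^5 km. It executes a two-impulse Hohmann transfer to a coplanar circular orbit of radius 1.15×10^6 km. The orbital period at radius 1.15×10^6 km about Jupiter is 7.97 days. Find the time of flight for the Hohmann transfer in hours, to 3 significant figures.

t = 39.3 hours

From Kepler's third law T² = 4π²r³/μ at r = 1.15×10^6 km, T = 7.97 days = 7.97 × 86400 s = 6.88608×10^5 s: μ = 4π²r³/T² = 1.26622×10^8 km³/s².
Semi-major axis of the transfer orbit: a_t = (1.220×10^5 + 1.150×10^6)/2 = 6.360×10^5 km.
By Kepler's third law the transfer-orbit period is T = 2π√(a_t³/μ), so t = T/2 = 1.416×10^5 s.
Converting: 1.416×10^5 s ÷ 3600 s/hour = 39.3 hours.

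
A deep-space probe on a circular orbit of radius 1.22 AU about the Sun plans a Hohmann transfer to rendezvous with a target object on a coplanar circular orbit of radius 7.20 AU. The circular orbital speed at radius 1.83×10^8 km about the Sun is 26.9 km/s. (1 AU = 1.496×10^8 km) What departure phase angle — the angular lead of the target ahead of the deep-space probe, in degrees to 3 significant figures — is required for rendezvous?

From the circular-orbit relation v² = μ/r at r = 1.83×10^8 km: μ = v²r = (26.9)² × 1.83×10^8 = 1.32421×10^11 km³/s².
In km: r₁ = 1.22 × 1.496×10^8 = 1.82512×10^8 km; r₂ = 7.20 × 1.496×10^8 = 1.07712×10^9 km.
Transfer-ellipse semi-major axis a_t = (r₁ + r₂)/2 = (1.82512×10^8 + 1.07712×10^9)/2 = 6.29816×10^8 km.
The half-period of the transfer ellipse is t = π√(a_t³/μ) = 1.3646×10^8 s.
The target's mean motion on its circular orbit is ω₂ = √(μ/r₂³) = 1.0294×10^-8 rad/s.
Angle swept by the target during transfer: ω₂·t = 1.4047 rad = 80.48°.
The deep-space probe traverses 180° on the transfer ellipse, so the target must lead by 180° − 80.48° = 99.5°.

φ = 99.5°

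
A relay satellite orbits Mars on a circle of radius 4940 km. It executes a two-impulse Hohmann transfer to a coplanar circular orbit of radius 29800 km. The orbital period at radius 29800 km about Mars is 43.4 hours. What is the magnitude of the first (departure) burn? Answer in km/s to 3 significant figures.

Δv₁ = 0.912 km/s

From Kepler's third law T² = 4π²r³/μ at r = 29800 km, T = 43.4 hours = 43.4 × 3600 s = 1.5624×10^5 s: μ = 4π²r³/T² = 42798.1 km³/s².
The Hohmann ellipse has a_t = (r₁ + r₂)/2 = 17370 km.
On the circular orbit at r = 4940 km, v_c = √(μ/r) = 2.9434 km/s.
Vis-viva on the transfer ellipse at r = 4940 km gives v_t = √[μ(2/r − 1/a_t)] = 3.8553 km/s.
Δv₁ = |v_t − v_c| = |3.8553 − 2.9434| = 0.9119 km/s.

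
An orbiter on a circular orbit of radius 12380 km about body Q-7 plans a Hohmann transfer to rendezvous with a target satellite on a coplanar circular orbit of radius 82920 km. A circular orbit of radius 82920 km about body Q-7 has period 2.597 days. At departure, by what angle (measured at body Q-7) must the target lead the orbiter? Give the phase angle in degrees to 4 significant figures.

From Kepler's third law T² = 4π²r³/μ at r = 82920 km, T = 2.597 days = 2.597 × 86400 s = 2.243808×10^5 s: μ = 4π²r³/T² = 4.47060×10^5 km³/s².
The Hohmann ellipse has a_t = (r₁ + r₂)/2 = 47650 km.
The half-period of the transfer ellipse is t = π√(a_t³/μ) = 48872 s.
The target's mean motion on its circular orbit is ω₂ = √(μ/r₂³) = 2.8002×10^-5 rad/s.
Angle swept by the target during transfer: ω₂·t = 1.3685 rad = 78.41°.
Arrival is 180° from departure on the ellipse, so φ = 180° − 78.41° = 101.6°.

φ = 101.6°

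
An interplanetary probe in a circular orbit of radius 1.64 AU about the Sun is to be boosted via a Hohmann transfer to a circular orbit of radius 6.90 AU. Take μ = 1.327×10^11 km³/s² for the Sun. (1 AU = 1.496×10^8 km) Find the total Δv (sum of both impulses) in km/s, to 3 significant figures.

Δv = 10.6 km/s

In km: r₁ = 1.64 × 1.496×10^8 = 2.45344×10^8 km; r₂ = 6.90 × 1.496×10^8 = 1.03224×10^9 km.
Semi-major axis of the transfer orbit: a_t = (2.45344×10^8 + 1.03224×10^9)/2 = 6.38792×10^8 km.
At r₁ the circular-orbit speed is v₁ = √(μ/r₁) = 23.257 km/s.
Transfer-orbit speed at r₁ (vis-viva equation): v_p = √[μ(2/r₁ − 1/a_t)] = 29.564 km/s.
First burn Δv₁ = |v_p − v₁| = 6.307 km/s.
At r₂, v₂ = √(μ/r₂) = 11.338 km/s.
Transfer-orbit speed at r₂: v_a = √[μ(2/r₂ − 1/a_t)] = 7.0267 km/s.
Second burn Δv₂ = |v₂ − v_a| = 4.311 km/s.
Total Δv = Δv₁ + Δv₂ = 10.62 km/s.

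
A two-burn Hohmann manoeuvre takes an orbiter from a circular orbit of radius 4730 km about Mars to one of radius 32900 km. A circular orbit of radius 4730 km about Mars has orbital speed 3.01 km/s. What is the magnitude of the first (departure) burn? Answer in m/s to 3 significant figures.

Δv₁ = 970 m/s

From the circular-orbit relation v² = μ/r at r = 4730 km: μ = v²r = (3.01)² × 4730 = 42854.3 km³/s².
Transfer-ellipse semi-major axis a_t = (r₁ + r₂)/2 = (4730 + 32900)/2 = 18815 km.
Circular speed at r = 4730 km: v_c = √(μ/r) = 3.0100 km/s.
Vis-viva on the transfer ellipse at r = 4730 km gives v_t = √[μ(2/r − 1/a_t)] = 3.9803 km/s.
Δv₁ = |v_t − v_c| = |3.9803 − 3.0100| = 0.9703 km/s.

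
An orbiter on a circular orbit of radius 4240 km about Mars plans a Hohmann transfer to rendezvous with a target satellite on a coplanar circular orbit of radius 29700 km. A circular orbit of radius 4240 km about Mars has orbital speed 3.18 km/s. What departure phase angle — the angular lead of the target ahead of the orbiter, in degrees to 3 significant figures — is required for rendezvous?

From the circular-orbit relation v² = μ/r at r = 4240 km: μ = v²r = (3.18)² × 4240 = 42876.6 km³/s².
Transfer-ellipse semi-major axis a_t = (r₁ + r₂)/2 = (4240 + 29700)/2 = 16970 km.
The half-period of the transfer ellipse is t = π√(a_t³/μ) = 33540 s.
Target angular speed ω₂ = √(μ/r₂³) = 4.0455×10^-5 rad/s.
Angle swept by the target during transfer: ω₂·t = 1.3569 rad = 77.74°.
Arrival is 180° from departure on the ellipse, so φ = 180° − 77.74° = 102°.

φ = 102°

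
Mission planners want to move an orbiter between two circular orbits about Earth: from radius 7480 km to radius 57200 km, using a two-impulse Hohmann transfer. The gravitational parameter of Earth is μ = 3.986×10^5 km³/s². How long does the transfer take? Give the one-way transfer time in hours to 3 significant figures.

Transfer-ellipse semi-major axis a_t = (r₁ + r₂)/2 = (7480 + 57200)/2 = 32340 km.
Transfer time t = π√(a_t³/μ) = π√((32340)³ / 3.986×10^5) = 28940 s.
Converting: 28940 s ÷ 3600 s/hour = 8.04 hours.

t = 8.04 hours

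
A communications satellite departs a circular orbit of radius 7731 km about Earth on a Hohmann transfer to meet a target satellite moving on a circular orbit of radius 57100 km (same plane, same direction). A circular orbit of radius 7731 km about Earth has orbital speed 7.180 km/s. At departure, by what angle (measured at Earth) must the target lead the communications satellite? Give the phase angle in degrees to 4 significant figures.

φ = 103.0°

From the circular-orbit relation v² = μ/r at r = 7731 km: μ = v²r = (7.180)² × 7731 = 3.98552×10^5 km³/s².
Semi-major axis of the transfer orbit: a_t = (7731 + 57100)/2 = 32415.5 km.
Transfer time t = π√(a_t³/μ) = 29043 s.
Target angular speed ω₂ = √(μ/r₂³) = 4.6269×10^-5 rad/s.
Angle swept by the target during transfer: ω₂·t = 1.3438 rad = 76.99°.
Arrival is 180° from departure on the ellipse, so φ = 180° − 76.99° = 103.0°.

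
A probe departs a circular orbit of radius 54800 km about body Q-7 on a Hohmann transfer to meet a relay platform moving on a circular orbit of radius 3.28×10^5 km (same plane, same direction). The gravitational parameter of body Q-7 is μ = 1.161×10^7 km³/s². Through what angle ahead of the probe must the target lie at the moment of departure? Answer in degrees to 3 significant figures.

Transfer-ellipse semi-major axis a_t = (r₁ + r₂)/2 = (54800 + 3.280×10^5)/2 = 1.914×10^5 km.
The half-period of the transfer ellipse is t = π√(a_t³/μ) = 77205 s.
The target's mean motion on its circular orbit is ω₂ = √(μ/r₂³) = 1.8139×10^-5 rad/s.
Angle swept by the target during transfer: ω₂·t = 1.4004 rad = 80.24°.
The probe traverses 180° on the transfer ellipse, so the target must lead by 180° − 80.24° = 99.8°.

φ = 99.8°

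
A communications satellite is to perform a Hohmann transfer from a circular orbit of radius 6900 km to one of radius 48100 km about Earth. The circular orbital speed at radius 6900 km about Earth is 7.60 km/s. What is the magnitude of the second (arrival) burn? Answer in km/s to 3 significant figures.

From the circular-orbit relation v² = μ/r at r = 6900 km: μ = v²r = (7.60)² × 6900 = 3.98544×10^5 km³/s².
The Hohmann ellipse has a_t = (r₁ + r₂)/2 = 27500 km.
On the circular orbit at r = 48100 km, v_c = √(μ/r) = 2.8785 km/s.
Vis-viva on the transfer ellipse at r = 48100 km gives v_t = √[μ(2/r − 1/a_t)] = 1.4419 km/s.
Δv₂ = |v_t − v_c| = |1.4419 − 2.8785| = 1.437 km/s.

Δv₂ = 1.44 km/s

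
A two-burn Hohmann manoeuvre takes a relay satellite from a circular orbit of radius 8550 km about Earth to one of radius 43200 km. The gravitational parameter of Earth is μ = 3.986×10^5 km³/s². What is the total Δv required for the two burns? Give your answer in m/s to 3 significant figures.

Transfer-ellipse semi-major axis a_t = (r₁ + r₂)/2 = (8550 + 43200)/2 = 25875 km.
At r₁ the circular-orbit speed is v₁ = √(μ/r₁) = 6.82788 km/s.
Transfer-orbit speed at r₁ (vis-viva equation): v_p = √[μ(2/r₁ − 1/a_t)] = 8.82241 km/s.
First burn Δv₁ = |v_p − v₁| = 1.995 km/s.
At r₂, v₂ = √(μ/r₂) = 3.03757 km/s.
Transfer-orbit speed at r₂: v_a = √[μ(2/r₂ − 1/a_t)] = 1.74610 km/s.
Second burn Δv₂ = |v₂ − v_a| = 1.291 km/s.
Total Δv = Δv₁ + Δv₂ = 3.286 km/s.

Δv = 3290 m/s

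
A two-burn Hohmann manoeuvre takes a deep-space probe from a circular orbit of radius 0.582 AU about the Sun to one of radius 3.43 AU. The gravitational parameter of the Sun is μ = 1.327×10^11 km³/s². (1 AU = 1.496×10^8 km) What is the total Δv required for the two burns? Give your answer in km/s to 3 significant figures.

In km: r₁ = 0.582 × 1.496×10^8 = 8.70672×10^7 km; r₂ = 3.43 × 1.496×10^8 = 5.13128×10^8 km.
The Hohmann ellipse has a_t = (r₁ + r₂)/2 = 3.000976×10^8 km.
Circular speed at r₁: v₁ = √(μ/r₁) = √(1.327×10^11/8.70672×10^7) = 39.04 km/s.
Transfer-orbit speed at r₁ (vis-viva): v_p = √[μ(2/r₁ − 1/a_t)] = 51.05 km/s.
First burn Δv₁ = |v_p − v₁| = 12.01 km/s.
At r₂, v₂ = √(μ/r₂) = 16.081 km/s.
Transfer-orbit speed at r₂: v_a = √[μ(2/r₂ − 1/a_t)] = 8.6620 km/s.
Second burn Δv₂ = |v₂ − v_a| = 7.419 km/s.
Total Δv = Δv₁ + Δv₂ = 19.43 km/s.

Δv = 19.4 km/s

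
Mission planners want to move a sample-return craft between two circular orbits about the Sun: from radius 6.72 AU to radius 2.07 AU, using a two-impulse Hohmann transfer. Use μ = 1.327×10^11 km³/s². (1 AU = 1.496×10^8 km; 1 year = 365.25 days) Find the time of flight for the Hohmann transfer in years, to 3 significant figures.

t = 4.61 years

In km: r₁ = 6.72 × 1.496×10^8 = 1.005312×10^9 km; r₂ = 2.07 × 1.496×10^8 = 3.09672×10^8 km.
Transfer-ellipse semi-major axis a_t = (r₁ + r₂)/2 = (1.005312×10^9 + 3.09672×10^8)/2 = 6.57492×10^8 km.
Transfer time t = π√(a_t³/μ) = π√((6.57492×10^8)³ / 1.327×10^11) = 1.454×10^8 s.
Converting: 1.454×10^8 s ÷ 3.15576×10^7 s/year (365.25 × 86400) = 4.61 years.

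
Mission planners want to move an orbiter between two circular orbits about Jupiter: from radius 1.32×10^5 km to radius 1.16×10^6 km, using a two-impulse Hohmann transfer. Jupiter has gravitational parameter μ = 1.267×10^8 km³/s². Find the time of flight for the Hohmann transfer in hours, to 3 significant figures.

Transfer-ellipse semi-major axis a_t = (r₁ + r₂)/2 = (1.320×10^5 + 1.160×10^6)/2 = 6.460×10^5 km.
By Kepler's third law the transfer-orbit period is T = 2π√(a_t³/μ), so t = T/2 = 1.4491×10^5 s.
Converting: 1.4491×10^5 s ÷ 3600 s/hour = 40.3 hours.

t = 40.3 hours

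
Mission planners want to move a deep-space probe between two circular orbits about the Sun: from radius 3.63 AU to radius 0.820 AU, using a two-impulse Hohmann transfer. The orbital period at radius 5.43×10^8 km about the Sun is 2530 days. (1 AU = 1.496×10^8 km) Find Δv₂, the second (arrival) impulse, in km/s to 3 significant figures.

From Kepler's third law T² = 4π²r³/μ at r = 5.43×10^8 km, T = 2530 days = 2530 × 86400 s = 2.18592×10^8 s: μ = 4π²r³/T² = 1.32279×10^11 km³/s².
In km: r₁ = 3.63 × 1.496×10^8 = 5.43048×10^8 km; r₂ = 0.820 × 1.496×10^8 = 1.22672×10^8 km.
Transfer-ellipse semi-major axis a_t = (r₁ + r₂)/2 = (5.43048×10^8 + 1.22672×10^8)/2 = 3.3286×10^8 km.
Circular speed at r = 1.22672×10^8 km: v_c = √(μ/r) = 32.838 km/s.
Vis-viva on the transfer ellipse at r = 1.22672×10^8 km gives v_t = √[μ(2/r − 1/a_t)] = 41.943 km/s.
Δv₂ = |v_t − v_c| = |41.943 − 32.838| = 9.105 km/s.

Δv₂ = 9.11 km/s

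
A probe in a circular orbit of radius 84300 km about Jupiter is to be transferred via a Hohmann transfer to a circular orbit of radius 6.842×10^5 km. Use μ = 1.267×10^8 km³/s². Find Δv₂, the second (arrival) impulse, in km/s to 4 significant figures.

Δv₂ = 7.234 km/s

Semi-major axis of the transfer orbit: a_t = (84300 + 6.842×10^5)/2 = 3.8425×10^5 km.
On the circular orbit at r = 6.842×10^5 km, v_c = √(μ/r) = 13.608 km/s.
Transfer-orbit speed at the same r (vis-viva, a = a_t): v_t = √[μ(2/r − 1/a_t)] = 6.3739 km/s.
Δv₂ = |v_t − v_c| = |6.3739 − 13.608| = 7.234 km/s.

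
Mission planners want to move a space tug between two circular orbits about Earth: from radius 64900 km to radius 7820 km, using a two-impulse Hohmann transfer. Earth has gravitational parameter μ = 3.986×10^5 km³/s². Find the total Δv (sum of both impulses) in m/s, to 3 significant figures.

Transfer-ellipse semi-major axis a_t = (r₁ + r₂)/2 = (64900 + 7820)/2 = 36360 km.
Circular speed at r₁: v₁ = √(μ/r₁) = √(3.986×10^5/64900) = 2.478 km/s.
On the transfer ellipse at r₁, v² = μ(2/r − 1/a) gives v_a = √[μ(2/r₁ − 1/a_t)] = 1.149 km/s.
First burn Δv₁ = |v_a − v₁| = 1.329 km/s.
At r₂, v₂ = √(μ/r₂) = 7.139 km/s.
Transfer-orbit speed at r₂: v_p = √[μ(2/r₂ − 1/a_t)] = 9.538 km/s.
Second burn Δv₂ = |v₂ − v_p| = 2.399 km/s.
Δv = Δv₁ + Δv₂ = 1.329 + 2.399 = 3.728 km/s.

Δv = 3730 m/s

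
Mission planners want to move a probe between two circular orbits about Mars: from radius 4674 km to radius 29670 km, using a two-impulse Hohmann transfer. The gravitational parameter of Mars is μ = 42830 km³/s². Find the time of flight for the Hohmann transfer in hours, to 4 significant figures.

t = 9.489 hours

Semi-major axis of the transfer orbit: a_t = (4674 + 29670)/2 = 17172 km.
Transfer time t = π√(a_t³/μ) = π√((17172)³ / 42830) = 34160 s.
Converting: 34160 s ÷ 3600 s/hour = 9.489 hours.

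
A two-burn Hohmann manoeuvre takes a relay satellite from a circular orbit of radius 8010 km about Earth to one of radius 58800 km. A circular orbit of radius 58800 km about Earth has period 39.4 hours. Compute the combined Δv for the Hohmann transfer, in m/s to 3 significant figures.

From Kepler's third law T² = 4π²r³/μ at r = 58800 km, T = 39.4 hours = 39.4 × 3600 s = 1.4184×10^5 s: μ = 4π²r³/T² = 3.98928×10^5 km³/s².
The Hohmann ellipse has a_t = (r₁ + r₂)/2 = 33405 km.
At r₁ the circular-orbit speed is v₁ = √(μ/r₁) = 7.057 km/s.
On the transfer ellipse at r₁, v² = μ(2/r − 1/a) gives v_p = √[μ(2/r₁ − 1/a_t)] = 9.363 km/s.
First burn Δv₁ = |v_p − v₁| = 2.306 km/s.
At r₂, v₂ = √(μ/r₂) = 2.6047 km/s.
Transfer-orbit speed at r₂: v_a = √[μ(2/r₂ − 1/a_t)] = 1.2755 km/s.
Second burn Δv₂ = |v₂ − v_a| = 1.329 km/s.
Δv = Δv₁ + Δv₂ = 2.306 + 1.329 = 3.635 km/s.

Δv = 3640 m/s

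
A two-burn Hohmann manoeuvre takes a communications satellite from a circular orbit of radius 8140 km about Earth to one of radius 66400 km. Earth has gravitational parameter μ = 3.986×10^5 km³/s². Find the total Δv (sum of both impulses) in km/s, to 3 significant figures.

Transfer-ellipse semi-major axis a_t = (r₁ + r₂)/2 = (8140 + 66400)/2 = 37270 km.
At r₁ the circular-orbit speed is v₁ = √(μ/r₁) = 6.9977 km/s.
Transfer-orbit speed at r₁ (v² = μ(2/r − 1/a)): v_p = √[μ(2/r₁ − 1/a_t)] = 9.3403 km/s.
First burn Δv₁ = |v_p − v₁| = 2.343 km/s.
Circular speed at r₂: v₂ = √(μ/r₂) = 2.450 km/s.
Transfer-orbit speed at r₂: v_a = √[μ(2/r₂ − 1/a_t)] = 1.145 km/s.
Second burn Δv₂ = |v₂ − v_a| = 1.305 km/s.
Δv = Δv₁ + Δv₂ = 2.343 + 1.305 = 3.648 km/s.

Δv = 3.65 km/s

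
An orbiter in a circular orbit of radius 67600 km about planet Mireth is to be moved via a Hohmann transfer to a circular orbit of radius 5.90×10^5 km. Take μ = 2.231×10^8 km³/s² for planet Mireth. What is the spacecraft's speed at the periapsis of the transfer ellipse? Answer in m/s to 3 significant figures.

Transfer-ellipse semi-major axis a_t = (r₁ + r₂)/2 = (67600 + 5.900×10^5)/2 = 3.288×10^5 km.
At periapsis, r = 67600 km.
Vis-viva: v = √[μ(2/r − 1/a_t)] = √[2.231×10^8 × (2/67600 − 1/3.288×10^5)] = 76.95 km/s.

v = 77000 m/s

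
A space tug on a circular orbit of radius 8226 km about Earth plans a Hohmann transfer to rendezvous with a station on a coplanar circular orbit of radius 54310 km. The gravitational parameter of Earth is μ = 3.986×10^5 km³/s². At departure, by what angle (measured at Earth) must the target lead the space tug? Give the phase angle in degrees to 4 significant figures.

Transfer-ellipse semi-major axis a_t = (r₁ + r₂)/2 = (8226 + 54310)/2 = 31268 km.
The half-period of the transfer ellipse is t = π√(a_t³/μ) = 27513 s.
Target angular speed ω₂ = √(μ/r₂³) = 4.9883×10^-5 rad/s.
Angle swept by the target during transfer: ω₂·t = 1.3724 rad = 78.63°.
Arrival is 180° from departure on the ellipse, so φ = 180° − 78.63° = 101.4°.

φ = 101.4°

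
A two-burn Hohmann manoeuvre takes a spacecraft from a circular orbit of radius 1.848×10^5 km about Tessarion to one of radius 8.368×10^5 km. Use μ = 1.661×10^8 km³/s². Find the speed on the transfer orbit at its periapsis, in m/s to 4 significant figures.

Transfer-ellipse semi-major axis a_t = (r₁ + r₂)/2 = (1.848×10^5 + 8.368×10^5)/2 = 5.108×10^5 km.
At periapsis, r = 1.848×10^5 km.
From the vis-viva equation, v = √[μ(2/r − 1/a_t)] = 38.37 km/s.

v = 38370 m/s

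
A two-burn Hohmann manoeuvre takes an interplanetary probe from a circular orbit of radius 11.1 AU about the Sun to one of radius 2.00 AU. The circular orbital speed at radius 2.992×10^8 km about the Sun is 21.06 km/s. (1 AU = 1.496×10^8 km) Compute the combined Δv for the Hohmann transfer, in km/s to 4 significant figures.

Δv = 10.36 km/s

From the circular-orbit relation v² = μ/r at r = 2.992×10^8 km: μ = v²r = (21.06)² × 2.992×10^8 = 1.32702×10^11 km³/s².
In km: r₁ = 11.1 × 1.496×10^8 = 1.66056×10^9 km; r₂ = 2.00 × 1.496×10^8 = 2.992×10^8 km.
The Hohmann ellipse has a_t = (r₁ + r₂)/2 = 9.7988×10^8 km.
At r₁ the circular-orbit speed is v₁ = √(μ/r₁) = 8.9395 km/s.
Transfer-orbit speed at r₁ (v² = μ(2/r − 1/a)): v_a = √[μ(2/r₁ − 1/a_t)] = 4.9398 km/s.
First burn Δv₁ = |v_a − v₁| = 4.000 km/s.
Circular speed at r₂: v₂ = √(μ/r₂) = 21.060 km/s.
Transfer-orbit speed at r₂: v_p = √[μ(2/r₂ − 1/a_t)] = 27.416 km/s.
Second burn Δv₂ = |v₂ − v_p| = 6.356 km/s.
Total Δv = Δv₁ + Δv₂ = 10.36 km/s.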